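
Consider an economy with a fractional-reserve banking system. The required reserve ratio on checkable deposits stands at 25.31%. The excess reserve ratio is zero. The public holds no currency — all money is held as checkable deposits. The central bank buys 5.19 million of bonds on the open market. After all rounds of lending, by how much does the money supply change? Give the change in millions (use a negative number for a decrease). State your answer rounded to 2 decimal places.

The simple money multiplier is m = 1/rr = 1/0.2531 ≈ 3.9510.
An open-market purchase increases the monetary base by 5.19 million, so ΔM = m × ΔMB = 3.9510 × 5.19 ≈ 20.5057 million.

20.51 million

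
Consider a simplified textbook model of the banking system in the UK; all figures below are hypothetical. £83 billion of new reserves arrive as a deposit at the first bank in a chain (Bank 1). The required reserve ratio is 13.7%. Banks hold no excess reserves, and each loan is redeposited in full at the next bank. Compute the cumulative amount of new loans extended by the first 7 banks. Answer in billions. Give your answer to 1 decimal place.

Bank i lends (1 − rr)^i of the original deposit: Bank 1 lends 83·0.8630 = 71.6290, Bank 2 lends 83·0.8630² ≈ 61.8158, and so on.
Summing a geometric series: total = 83·[0.8630·(1 − 0.8630^7) / (1 − 0.8630)] ≈ 336.4403 billion.

£336.4 billion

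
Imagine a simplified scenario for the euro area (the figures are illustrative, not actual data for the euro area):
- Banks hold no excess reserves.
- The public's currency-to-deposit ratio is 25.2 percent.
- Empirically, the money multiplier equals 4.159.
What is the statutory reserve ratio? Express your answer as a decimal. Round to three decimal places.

0.049

Using m = 4.159. Since m = (1 + c)/(c + rr + e), the denominator satisfies c + rr + e = (1 + c)/m = (1 + 0.252) / 4.159 ≈ 0.301034.
With c = 0.252 and e = 0, the statutory reserve ratio is 0.301034 − 0.252 − 0 = 0.049034.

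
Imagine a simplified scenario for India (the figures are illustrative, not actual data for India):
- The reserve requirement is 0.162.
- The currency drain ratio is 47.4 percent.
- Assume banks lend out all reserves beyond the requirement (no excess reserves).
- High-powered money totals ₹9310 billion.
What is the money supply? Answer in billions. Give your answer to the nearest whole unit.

The money multiplier is m = (1 + c) / (rr + c) = (1 + 0.474) / (0.162 + 0.474) ≈ 2.31761.
So M = m × MB = 2.31761 × 9310 = 21576.9491 billion.

₹21577 billion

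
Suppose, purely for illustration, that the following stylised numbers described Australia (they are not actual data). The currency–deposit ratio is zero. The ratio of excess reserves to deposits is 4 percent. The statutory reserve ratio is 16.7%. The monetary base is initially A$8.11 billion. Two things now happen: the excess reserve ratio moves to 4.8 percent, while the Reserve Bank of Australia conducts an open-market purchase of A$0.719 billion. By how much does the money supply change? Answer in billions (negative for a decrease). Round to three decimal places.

A$1.886 billion

Before: m₁ = 1 / (0.167 + 0.04) ≈ 4.83092, MB₁ = 8.11, so M₁ = 4.83092 × 8.11 ≈ 39.1788 billion.
After: m₂ = 1 / (0.167 + 0.048) ≈ 4.65116, MB₂ = 8.11 + 0.719 = 8.829, so M₂ = 4.65116 × 8.829 ≈ 41.0651 billion.
ΔM = M₂ − M₁ = 41.0651 − 39.1788 = 1.8863 billion.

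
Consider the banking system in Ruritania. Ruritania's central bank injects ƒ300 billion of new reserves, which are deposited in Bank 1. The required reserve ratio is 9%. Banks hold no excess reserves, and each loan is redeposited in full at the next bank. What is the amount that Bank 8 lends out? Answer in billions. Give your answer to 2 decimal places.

ƒ141.08 billion

Each bank lends a fraction (1 − rr) = 0.9100 of the deposit it receives, so Bank 8 receives 300·0.9100^7 and lends 300·0.9100^8 ≈ 141.0758 billion.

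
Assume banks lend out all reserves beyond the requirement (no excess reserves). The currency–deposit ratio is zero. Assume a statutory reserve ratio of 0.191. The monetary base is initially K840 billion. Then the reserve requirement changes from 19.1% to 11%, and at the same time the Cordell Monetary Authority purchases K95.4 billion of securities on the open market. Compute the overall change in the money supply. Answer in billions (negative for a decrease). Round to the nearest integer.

K4106 billion

Before: m₁ = 1 / (0.191) ≈ 5.2356, MB₁ = 840, so M₁ = 5.2356 × 840 = 4397.904 billion.
After: m₂ = 1 / (0.11) ≈ 9.0909, MB₂ = 840 + 95.4 = 935.4, so M₂ = 9.0909 × 935.4 ≈ 8503.6279 billion.
ΔM = M₂ − M₁ = 8503.6279 − 4397.904 = 4105.7239 billion.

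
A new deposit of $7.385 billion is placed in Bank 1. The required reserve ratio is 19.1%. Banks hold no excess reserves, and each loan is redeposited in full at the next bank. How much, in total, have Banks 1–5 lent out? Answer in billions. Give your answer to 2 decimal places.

$20.44 billion

Bank i lends (1 − rr)^i of the original deposit: Bank 1 lends 7.385·0.8090 ≈ 5.9745, Bank 2 lends 7.385·0.8090² ≈ 4.8333, and so on.
Summing a geometric series: total = 7.385·[0.8090·(1 − 0.8090^5) / (1 − 0.8090)] ≈ 20.4404 billion.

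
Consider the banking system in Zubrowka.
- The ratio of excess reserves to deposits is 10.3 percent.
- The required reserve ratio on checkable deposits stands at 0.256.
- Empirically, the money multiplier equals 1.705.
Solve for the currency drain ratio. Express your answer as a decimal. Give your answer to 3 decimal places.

0.550

Using m = 1.705. From m = (1 + c)/(c + rr + e), rearranging gives 1 + c = m·(c + rr + e), so c·(1 − m) = m·(rr + e) − 1.
Hence c = [m·(rr + e) − 1]/(1 − m) = [1.705 × (0.256 + 0.103) − 1] / (1 − 1.705) ≈ 0.550220.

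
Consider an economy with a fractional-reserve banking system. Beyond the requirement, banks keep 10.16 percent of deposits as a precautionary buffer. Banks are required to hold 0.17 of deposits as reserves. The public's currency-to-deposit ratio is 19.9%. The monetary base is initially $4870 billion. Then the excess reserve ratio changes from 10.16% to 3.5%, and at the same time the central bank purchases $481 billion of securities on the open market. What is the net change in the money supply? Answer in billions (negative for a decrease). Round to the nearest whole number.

Before: m₁ = (1 + 0.199) / (0.17 + 0.1016 + 0.199) ≈ 2.54781, MB₁ = 4870, so M₁ = 2.54781 × 4870 = 12407.8347 billion.
After: m₂ = (1 + 0.199) / (0.17 + 0.035 + 0.199) ≈ 2.96782, MB₂ = 4870 + 481 = 5351, so M₂ = 2.96782 × 5351 ≈ 15880.8048 billion.
ΔM = M₂ − M₁ = 15880.8048 − 12407.8347 = 3472.9701 billion.

$3473 billion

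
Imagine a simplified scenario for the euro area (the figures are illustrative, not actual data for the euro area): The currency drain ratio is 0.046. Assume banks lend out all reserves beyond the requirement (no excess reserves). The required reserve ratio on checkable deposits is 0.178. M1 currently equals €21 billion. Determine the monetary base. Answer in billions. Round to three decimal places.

The money multiplier is m = (1 + c) / (rr + c) = (1 + 0.046) / (0.178 + 0.046) ≈ 4.669643.
MB = M / m = 21 / 4.669643 ≈ 4.4971 billion.

€4.497 billion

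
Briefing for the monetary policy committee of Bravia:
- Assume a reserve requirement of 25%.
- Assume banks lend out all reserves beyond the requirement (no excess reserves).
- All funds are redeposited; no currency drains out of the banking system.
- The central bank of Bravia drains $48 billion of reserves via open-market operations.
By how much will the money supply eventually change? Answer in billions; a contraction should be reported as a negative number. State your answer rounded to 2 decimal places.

-192.00 billion

The simple money multiplier is m = 1/rr = 1/0.25 = 4.
An open-market sale reduces the monetary base by 48 billion, so ΔM = m × ΔMB = 4 × (−48) = -192 billion.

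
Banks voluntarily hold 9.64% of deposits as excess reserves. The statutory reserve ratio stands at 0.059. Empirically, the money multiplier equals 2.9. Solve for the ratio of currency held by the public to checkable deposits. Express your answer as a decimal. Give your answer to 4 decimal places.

0.2891

Using m = 2.9. From m = (1 + c)/(c + rr + e), rearranging gives 1 + c = m·(c + rr + e), so c·(1 − m) = m·(rr + e) − 1.
Hence c = [m·(rr + e) − 1]/(1 − m) = [2.9 × (0.059 + 0.0964) − 1] / (1 − 2.9) ≈ 0.289126.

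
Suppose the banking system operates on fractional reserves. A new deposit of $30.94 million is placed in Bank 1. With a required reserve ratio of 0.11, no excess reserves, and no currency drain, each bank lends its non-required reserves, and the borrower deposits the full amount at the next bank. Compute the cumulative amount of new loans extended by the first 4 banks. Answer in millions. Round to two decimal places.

Bank i lends (1 − rr)^i of the original deposit: Bank 1 lends 30.94·0.8900 = 27.5366, Bank 2 lends 30.94·0.8900² ≈ 24.5076, and so on.
Summing a geometric series: total = 30.94·[0.8900·(1 − 0.8900^4) / (1 − 0.8900)] ≈ 93.2684 million.

$93.27 million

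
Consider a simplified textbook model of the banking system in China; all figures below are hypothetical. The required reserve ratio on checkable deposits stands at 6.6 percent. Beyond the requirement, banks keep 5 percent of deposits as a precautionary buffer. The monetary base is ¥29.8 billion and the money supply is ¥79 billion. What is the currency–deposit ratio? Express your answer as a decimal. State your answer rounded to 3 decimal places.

0.419

Using m = M/MB = 79/29.8 ≈ 2.651007. From m = (1 + c)/(c + rr + e), rearranging gives 1 + c = m·(c + rr + e), so c·(1 − m) = m·(rr + e) − 1.
Hence c = [m·(rr + e) − 1]/(1 − m) = [2.651007 × (0.066 + 0.05) − 1] / (1 − 2.651007) ≈ 0.419431.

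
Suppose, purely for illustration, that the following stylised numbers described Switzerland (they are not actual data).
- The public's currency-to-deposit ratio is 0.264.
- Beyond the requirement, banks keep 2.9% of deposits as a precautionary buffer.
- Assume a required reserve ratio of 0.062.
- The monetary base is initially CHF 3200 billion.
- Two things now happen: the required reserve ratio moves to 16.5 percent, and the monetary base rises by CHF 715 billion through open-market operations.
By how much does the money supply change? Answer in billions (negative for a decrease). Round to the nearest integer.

-589 billion

Before: m₁ = (1 + 0.264) / (0.062 + 0.029 + 0.264) ≈ 3.56056, MB₁ = 3200, so M₁ = 3.56056 × 3200 = 11393.792 billion.
After: m₂ = (1 + 0.264) / (0.165 + 0.029 + 0.264) ≈ 2.75983, MB₂ = 3200 + 715 = 3915, so M₂ = 2.75983 × 3915 ≈ 10804.7344 billion.
ΔM = M₂ − M₁ = 10804.7344 − 11393.792 = -589.0576 billion.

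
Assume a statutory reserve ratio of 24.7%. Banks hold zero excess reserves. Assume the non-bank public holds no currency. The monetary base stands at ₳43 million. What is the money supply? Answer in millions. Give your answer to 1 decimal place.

₳174.1 million

With no currency drain or excess reserves, the money multiplier is m = 1/rr = 1/0.247 ≈ 4.0486.
Money supply M = m × MB = 4.0486 × 43 = 174.0898 million.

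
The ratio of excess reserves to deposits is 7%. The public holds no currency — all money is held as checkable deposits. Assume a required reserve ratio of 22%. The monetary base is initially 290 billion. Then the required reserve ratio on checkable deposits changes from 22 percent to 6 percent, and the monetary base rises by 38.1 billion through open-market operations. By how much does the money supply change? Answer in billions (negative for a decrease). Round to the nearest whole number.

Before: m₁ = 1 / (0.22 + 0.07) ≈ 3.4483, MB₁ = 290, so M₁ = 3.4483 × 290 = 1000.007 billion.
After: m₂ = 1 / (0.06 + 0.07) ≈ 7.6923, MB₂ = 290 + 38.1 = 328.1, so M₂ = 7.6923 × 328.1 ≈ 2523.8436 billion.
ΔM = M₂ − M₁ = 2523.8436 − 1000.007 = 1523.8366 billion.

1524 billion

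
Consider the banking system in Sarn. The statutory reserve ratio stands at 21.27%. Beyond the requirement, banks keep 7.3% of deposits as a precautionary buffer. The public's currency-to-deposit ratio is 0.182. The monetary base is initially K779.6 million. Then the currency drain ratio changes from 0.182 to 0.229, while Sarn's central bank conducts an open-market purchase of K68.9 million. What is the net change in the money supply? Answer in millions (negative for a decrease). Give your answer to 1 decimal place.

K55.8 million

Before: m₁ = (1 + 0.182) / (0.2127 + 0.073 + 0.182) ≈ 2.52726, MB₁ = 779.6, so M₁ = 2.52726 × 779.6 ≈ 1970.2519 million.
After: m₂ = (1 + 0.229) / (0.2127 + 0.073 + 0.229) ≈ 2.38780, MB₂ = 779.6 + 68.9 = 848.5, so M₂ = 2.38780 × 848.5 = 2026.0483 million.
ΔM = M₂ − M₁ = 2026.0483 − 1970.2519 = 55.7964 million.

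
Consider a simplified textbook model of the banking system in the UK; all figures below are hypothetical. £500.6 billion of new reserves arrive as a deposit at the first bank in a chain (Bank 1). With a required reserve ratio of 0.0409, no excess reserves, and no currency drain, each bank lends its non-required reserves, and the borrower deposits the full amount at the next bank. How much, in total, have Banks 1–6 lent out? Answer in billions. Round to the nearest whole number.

£2602 billion

Bank i lends (1 − rr)^i of the original deposit: Bank 1 lends 500.6·0.9591 ≈ 480.1255, Bank 2 lends 500.6·0.9591² ≈ 460.4883, and so on.
Summing a geometric series: total = 500.6·[0.9591·(1 − 0.9591^6) / (1 − 0.9591)] ≈ 2601.7742 billion.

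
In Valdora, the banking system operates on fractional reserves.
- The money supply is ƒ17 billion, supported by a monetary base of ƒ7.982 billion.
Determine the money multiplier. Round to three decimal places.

The money multiplier is m = M / MB = 17 / 7.982 ≈ 2.12979.

2.130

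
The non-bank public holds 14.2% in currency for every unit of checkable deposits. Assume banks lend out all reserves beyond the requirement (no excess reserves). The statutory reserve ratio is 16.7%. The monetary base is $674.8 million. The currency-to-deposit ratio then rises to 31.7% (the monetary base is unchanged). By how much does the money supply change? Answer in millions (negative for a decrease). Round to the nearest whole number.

Initially m₁ = (1 + 0.142) / (0.167 + 0.142) ≈ 3.6958, so M₁ = 3.6958 × 674.8 ≈ 2493.9258 million.
After the change m₂ = (1 + 0.317) / (0.167 + 0.317) ≈ 2.7211, so M₂ = 2.7211 × 674.8 ≈ 1836.1983 million.
ΔM = M₂ − M₁ = 1836.1983 − 2493.9258 = -657.7275 million.

-658 million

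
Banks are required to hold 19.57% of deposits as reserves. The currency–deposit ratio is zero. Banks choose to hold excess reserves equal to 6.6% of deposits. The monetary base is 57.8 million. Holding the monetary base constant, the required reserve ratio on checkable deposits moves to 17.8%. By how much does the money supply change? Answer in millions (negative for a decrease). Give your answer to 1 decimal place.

16.0 million

Initially m₁ = 1 / (0.1957 + 0.066) ≈ 3.8212, so M₁ = 3.8212 × 57.8 ≈ 220.8654 million.
After the change m₂ = 1 / (0.178 + 0.066) ≈ 4.0984, so M₂ = 4.0984 × 57.8 ≈ 236.8875 million.
ΔM = M₂ − M₁ = 236.8875 − 220.8654 = 16.0221 million.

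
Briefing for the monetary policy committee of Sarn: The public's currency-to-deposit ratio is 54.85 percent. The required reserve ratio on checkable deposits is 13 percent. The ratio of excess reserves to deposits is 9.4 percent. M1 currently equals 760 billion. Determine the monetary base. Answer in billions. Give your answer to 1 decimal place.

The money multiplier is m = (1 + c) / (rr + e + c) = (1 + 0.5485) / (0.13 + 0.094 + 0.5485) ≈ 2.00453.
MB = M / m = 760 / 2.00453 ≈ 379.1412 billion.

379.1 billion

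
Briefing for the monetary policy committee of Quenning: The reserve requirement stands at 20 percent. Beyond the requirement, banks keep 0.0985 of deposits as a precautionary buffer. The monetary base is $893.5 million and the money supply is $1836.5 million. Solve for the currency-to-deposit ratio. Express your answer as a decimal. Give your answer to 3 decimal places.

0.366

Using m = M/MB = 1836.5/893.5 ≈ 2.055400. From m = (1 + c)/(c + rr + e), rearranging gives 1 + c = m·(c + rr + e), so c·(1 − m) = m·(rr + e) − 1.
Hence c = [m·(rr + e) − 1]/(1 − m) = [2.055400 × (0.2 + 0.0985) − 1] / (1 − 2.055400) ≈ 0.366177.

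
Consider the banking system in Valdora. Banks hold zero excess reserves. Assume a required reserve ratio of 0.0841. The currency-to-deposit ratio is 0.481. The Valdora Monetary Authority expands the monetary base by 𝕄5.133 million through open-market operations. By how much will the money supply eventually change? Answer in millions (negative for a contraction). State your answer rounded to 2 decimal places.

𝕄13.45 million

The money multiplier is m = (1 + c) / (rr + c) = (1 + 0.481) / (0.0841 + 0.481) ≈ 2.6208.
The purchase adds 5.133 million of base, so ΔM = m × ΔMB = 2.6208 × (+5.133) ≈ 13.4526 million.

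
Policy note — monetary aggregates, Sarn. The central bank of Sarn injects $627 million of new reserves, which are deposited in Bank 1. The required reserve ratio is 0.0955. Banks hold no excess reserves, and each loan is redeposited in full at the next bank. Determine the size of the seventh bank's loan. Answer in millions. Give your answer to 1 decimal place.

Each bank lends a fraction (1 − rr) = 0.9045 of the deposit it receives, so Bank 7 receives 627·0.9045^6 and lends 627·0.9045^7 ≈ 310.5471 million.

$310.5 million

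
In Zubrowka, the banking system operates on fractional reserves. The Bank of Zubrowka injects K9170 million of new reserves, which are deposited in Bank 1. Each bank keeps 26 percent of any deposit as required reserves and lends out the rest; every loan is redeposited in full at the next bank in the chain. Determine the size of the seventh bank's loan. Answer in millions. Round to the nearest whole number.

K1114 million

Each bank lends a fraction (1 − rr) = 0.7400 of the deposit it receives, so Bank 7 receives 9170·0.7400^6 and lends 9170·0.7400^7 ≈ 1114.2724 million.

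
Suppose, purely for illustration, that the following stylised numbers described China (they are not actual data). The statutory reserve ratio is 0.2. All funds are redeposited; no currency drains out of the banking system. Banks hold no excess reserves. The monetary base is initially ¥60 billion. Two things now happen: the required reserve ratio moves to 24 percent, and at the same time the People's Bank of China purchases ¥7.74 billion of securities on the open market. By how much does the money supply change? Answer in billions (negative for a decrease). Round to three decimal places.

Before: m₁ = 1 / (0.2) = 5, MB₁ = 60, so M₁ = 5 × 60 = 300 billion.
After: m₂ = 1 / (0.24) ≈ 4.166667, MB₂ = 60 + 7.74 = 67.74, so M₂ = 4.166667 × 67.74 ≈ 282.25 billion.
ΔM = M₂ − M₁ = 282.25 − 300 = -17.75 billion.

-17.750 billion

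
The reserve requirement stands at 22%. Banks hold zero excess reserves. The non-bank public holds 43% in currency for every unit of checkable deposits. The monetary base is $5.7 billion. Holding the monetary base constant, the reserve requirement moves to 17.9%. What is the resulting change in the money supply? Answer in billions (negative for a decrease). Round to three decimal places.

$0.844 billion

Initially m₁ = (1 + 0.43) / (0.22 + 0.43) = 2.2, so M₁ = 2.2 × 5.7 = 12.54 billion.
After the change m₂ = (1 + 0.43) / (0.179 + 0.43) ≈ 2.34811, so M₂ = 2.34811 × 5.7 ≈ 13.3842 billion.
ΔM = M₂ − M₁ = 13.3842 − 12.54 = 0.8442 billion.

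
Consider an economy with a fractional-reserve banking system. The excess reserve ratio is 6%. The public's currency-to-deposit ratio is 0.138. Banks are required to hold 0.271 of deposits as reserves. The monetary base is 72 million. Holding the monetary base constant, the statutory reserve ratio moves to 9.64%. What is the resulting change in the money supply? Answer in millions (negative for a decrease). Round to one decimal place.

103.6 million

Initially m₁ = (1 + 0.138) / (0.271 + 0.06 + 0.138) ≈ 2.4264, so M₁ = 2.4264 × 72 = 174.7008 million.
After the change m₂ = (1 + 0.138) / (0.0964 + 0.06 + 0.138) ≈ 3.8655, so M₂ = 3.8655 × 72 = 278.316 million.
ΔM = M₂ − M₁ = 278.316 − 174.7008 = 103.6152 million.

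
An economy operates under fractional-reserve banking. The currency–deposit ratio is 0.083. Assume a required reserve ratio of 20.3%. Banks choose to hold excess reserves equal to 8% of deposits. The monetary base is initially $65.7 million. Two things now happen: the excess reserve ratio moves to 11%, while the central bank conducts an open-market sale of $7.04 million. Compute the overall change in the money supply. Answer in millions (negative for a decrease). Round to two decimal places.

Before: m₁ = (1 + 0.083) / (0.203 + 0.08 + 0.083) ≈ 2.95902, MB₁ = 65.7, so M₁ = 2.95902 × 65.7 ≈ 194.4076 million.
After: m₂ = (1 + 0.083) / (0.203 + 0.11 + 0.083) ≈ 2.73485, MB₂ = 65.7 − 7.04 = 58.66, so M₂ = 2.73485 × 58.66 ≈ 160.4263 million.
ΔM = M₂ − M₁ = 160.4263 − 194.4076 = -33.9813 million.

-33.98 million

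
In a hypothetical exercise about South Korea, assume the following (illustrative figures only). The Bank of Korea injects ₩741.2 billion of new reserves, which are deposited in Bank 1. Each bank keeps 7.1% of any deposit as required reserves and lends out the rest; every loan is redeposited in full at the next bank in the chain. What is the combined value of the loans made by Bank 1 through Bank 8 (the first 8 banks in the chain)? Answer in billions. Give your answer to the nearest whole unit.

Bank i lends (1 − rr)^i of the original deposit: Bank 1 lends 741.2·0.9290 = 688.5748, Bank 2 lends 741.2·0.9290² ≈ 639.6860, and so on.
Summing a geometric series: total = 741.2·[0.9290·(1 − 0.9290^8) / (1 − 0.9290)] ≈ 4317.7880 billion.

₩4318 billion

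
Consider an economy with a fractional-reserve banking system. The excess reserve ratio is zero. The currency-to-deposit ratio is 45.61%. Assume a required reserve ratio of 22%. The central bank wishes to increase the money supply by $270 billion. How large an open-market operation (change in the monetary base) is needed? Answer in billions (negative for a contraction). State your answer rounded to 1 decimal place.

$125.4 billion

The money multiplier is m = (1 + c) / (rr + c) = (1 + 0.4561) / (0.22 + 0.4561) ≈ 2.15368.
ΔMB = ΔM / m = (+270) / 2.15368 ≈ 125.3668 billion.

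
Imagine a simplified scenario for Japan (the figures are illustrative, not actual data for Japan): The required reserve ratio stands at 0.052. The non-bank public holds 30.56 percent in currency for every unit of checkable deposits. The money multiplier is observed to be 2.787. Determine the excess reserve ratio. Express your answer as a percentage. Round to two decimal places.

11.09%

Using m = 2.787. Since m = (1 + c)/(c + rr + e), the denominator satisfies c + rr + e = (1 + c)/m = (1 + 0.3056) / 2.787 ≈ 0.468461.
With c = 0.3056 and rr = 0.052, the excess reserve ratio is 0.468461 − 0.3056 − 0.052 = 0.110861.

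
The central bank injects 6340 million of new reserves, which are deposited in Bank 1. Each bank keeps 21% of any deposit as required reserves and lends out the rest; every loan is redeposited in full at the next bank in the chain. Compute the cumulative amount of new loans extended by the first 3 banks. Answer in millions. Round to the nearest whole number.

Bank i lends (1 − rr)^i of the original deposit: Bank 1 lends 6340·0.7900 = 5008.6000, Bank 2 lends 6340·0.7900² = 3956.7940, and so on.
Summing a geometric series: total = 6340·[0.7900·(1 − 0.7900^3) / (1 − 0.7900)] ≈ 12091.2613 million.

12091 million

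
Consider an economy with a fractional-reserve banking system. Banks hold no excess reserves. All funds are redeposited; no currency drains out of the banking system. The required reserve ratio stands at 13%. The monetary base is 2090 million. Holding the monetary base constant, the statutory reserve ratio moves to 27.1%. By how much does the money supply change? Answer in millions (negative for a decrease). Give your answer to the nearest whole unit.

Initially m₁ = 1 / (0.13) ≈ 7.69231, so M₁ = 7.69231 × 2090 = 16076.9279 million.
After the change m₂ = 1 / (0.271) ≈ 3.69004, so M₂ = 3.69004 × 2090 = 7712.1836 million.
ΔM = M₂ − M₁ = 7712.1836 − 16076.9279 = -8364.7443 million.

-8365 million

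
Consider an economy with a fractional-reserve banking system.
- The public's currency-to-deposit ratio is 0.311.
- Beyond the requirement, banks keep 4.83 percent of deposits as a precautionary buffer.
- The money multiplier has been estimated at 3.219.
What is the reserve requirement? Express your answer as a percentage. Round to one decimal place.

4.8%

Using m = 3.219. Since m = (1 + c)/(c + rr + e), the denominator satisfies c + rr + e = (1 + c)/m = (1 + 0.311) / 3.219 ≈ 0.407269.
With c = 0.311 and e = 0.0483, the reserve requirement is 0.407269 − 0.311 − 0.0483 = 0.047969.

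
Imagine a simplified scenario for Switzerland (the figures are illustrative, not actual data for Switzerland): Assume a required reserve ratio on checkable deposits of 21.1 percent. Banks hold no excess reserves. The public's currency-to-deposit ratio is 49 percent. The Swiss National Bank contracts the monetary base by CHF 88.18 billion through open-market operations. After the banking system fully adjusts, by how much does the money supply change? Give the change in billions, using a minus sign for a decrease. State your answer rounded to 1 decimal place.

-187.4 billion

The money multiplier is m = (1 + c) / (rr + c) = (1 + 0.49) / (0.211 + 0.49) ≈ 2.1255.
The sale removes 88.18 billion of base, so ΔM = m × ΔMB = 2.1255 × (−88.18) ≈ -187.4266 billion.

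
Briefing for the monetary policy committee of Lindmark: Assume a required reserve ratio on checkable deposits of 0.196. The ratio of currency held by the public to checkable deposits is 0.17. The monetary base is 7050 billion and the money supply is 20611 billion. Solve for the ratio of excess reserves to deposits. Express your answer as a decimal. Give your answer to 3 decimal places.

0.034

Using m = M/MB = 20611/7050 ≈ 2.923546. Since m = (1 + c)/(c + rr + e), the denominator satisfies c + rr + e = (1 + c)/m = (1 + 0.17) / 2.923546 ≈ 0.400199.
With c = 0.17 and rr = 0.196, the ratio of excess reserves to deposits is 0.400199 − 0.17 − 0.196 = 0.034199.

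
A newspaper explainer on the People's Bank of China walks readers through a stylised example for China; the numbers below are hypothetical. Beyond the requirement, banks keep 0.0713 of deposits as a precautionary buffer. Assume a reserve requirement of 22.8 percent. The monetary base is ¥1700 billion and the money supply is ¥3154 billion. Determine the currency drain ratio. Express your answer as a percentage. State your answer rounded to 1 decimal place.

Using m = M/MB = 3154/1700 ≈ 1.855294. From m = (1 + c)/(c + rr + e), rearranging gives 1 + c = m·(c + rr + e), so c·(1 − m) = m·(rr + e) − 1.
Hence c = [m·(rr + e) − 1]/(1 − m) = [1.855294 × (0.228 + 0.0713) − 1] / (1 − 1.855294) ≈ 0.519950.

52.0%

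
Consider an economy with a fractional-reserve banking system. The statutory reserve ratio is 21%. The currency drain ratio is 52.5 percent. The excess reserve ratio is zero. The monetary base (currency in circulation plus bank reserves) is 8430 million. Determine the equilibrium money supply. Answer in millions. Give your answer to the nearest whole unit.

17491 million

The money multiplier is m = (1 + c) / (rr + c) = (1 + 0.525) / (0.21 + 0.525) ≈ 2.07483.
So M = m × MB = 2.07483 × 8430 = 17490.8169 million.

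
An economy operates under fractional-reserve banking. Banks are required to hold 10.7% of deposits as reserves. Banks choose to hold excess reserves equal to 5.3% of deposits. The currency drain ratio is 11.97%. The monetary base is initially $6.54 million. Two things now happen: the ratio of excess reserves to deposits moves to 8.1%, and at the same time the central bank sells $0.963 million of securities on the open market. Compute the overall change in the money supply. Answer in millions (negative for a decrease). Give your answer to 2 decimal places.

Before: m₁ = (1 + 0.1197) / (0.107 + 0.053 + 0.1197) ≈ 4.0032, MB₁ = 6.54, so M₁ = 4.0032 × 6.54 ≈ 26.1809 million.
After: m₂ = (1 + 0.1197) / (0.107 + 0.081 + 0.1197) ≈ 3.6389, MB₂ = 6.54 − 0.963 = 5.577, so M₂ = 3.6389 × 5.577 ≈ 20.2941 million.
ΔM = M₂ − M₁ = 20.2941 − 26.1809 = -5.8868 million.

-5.89 million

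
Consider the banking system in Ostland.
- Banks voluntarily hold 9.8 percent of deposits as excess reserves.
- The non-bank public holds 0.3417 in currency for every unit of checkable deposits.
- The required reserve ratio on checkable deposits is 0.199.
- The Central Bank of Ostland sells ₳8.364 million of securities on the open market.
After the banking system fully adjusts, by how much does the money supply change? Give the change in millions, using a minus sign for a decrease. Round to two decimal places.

-17.57 million

The money multiplier is m = (1 + c) / (rr + e + c) = (1 + 0.3417) / (0.199 + 0.098 + 0.3417) ≈ 2.1007.
The sale removes 8.364 million of base, so ΔM = m × ΔMB = 2.1007 × (−8.364) ≈ -17.5703 million.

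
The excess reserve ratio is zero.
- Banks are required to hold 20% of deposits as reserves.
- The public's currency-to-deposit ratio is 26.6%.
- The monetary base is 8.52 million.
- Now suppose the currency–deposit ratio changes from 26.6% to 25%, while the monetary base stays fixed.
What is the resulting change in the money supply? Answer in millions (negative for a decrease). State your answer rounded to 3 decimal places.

0.520 million

Initially m₁ = (1 + 0.266) / (0.2 + 0.266) ≈ 2.71674, so M₁ = 2.71674 × 8.52 ≈ 23.1466 million.
After the change m₂ = (1 + 0.25) / (0.2 + 0.25) ≈ 2.77778, so M₂ = 2.77778 × 8.52 ≈ 23.6667 million.
ΔM = M₂ − M₁ = 23.6667 − 23.1466 = 0.5201 million.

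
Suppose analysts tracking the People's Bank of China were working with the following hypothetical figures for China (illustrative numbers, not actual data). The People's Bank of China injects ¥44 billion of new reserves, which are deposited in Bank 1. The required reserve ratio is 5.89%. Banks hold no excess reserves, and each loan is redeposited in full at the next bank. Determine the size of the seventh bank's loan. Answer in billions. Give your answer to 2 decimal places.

¥28.77 billion

Each bank lends a fraction (1 − rr) = 0.9411 of the deposit it receives, so Bank 7 receives 44·0.9411^6 and lends 44·0.9411^7 ≈ 28.7676 billion.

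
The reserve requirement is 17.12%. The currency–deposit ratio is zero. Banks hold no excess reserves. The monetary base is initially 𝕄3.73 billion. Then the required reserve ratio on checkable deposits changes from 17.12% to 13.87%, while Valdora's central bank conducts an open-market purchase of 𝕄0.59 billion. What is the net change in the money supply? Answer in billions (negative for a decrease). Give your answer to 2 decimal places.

𝕄9.36 billion

Before: m₁ = 1 / (0.1712) ≈ 5.8411, MB₁ = 3.73, so M₁ = 5.8411 × 3.73 ≈ 21.7873 billion.
After: m₂ = 1 / (0.1387) ≈ 7.2098, MB₂ = 3.73 + 0.59 = 4.32, so M₂ = 7.2098 × 4.32 ≈ 31.1463 billion.
ΔM = M₂ − M₁ = 31.1463 − 21.7873 = 9.359 billion.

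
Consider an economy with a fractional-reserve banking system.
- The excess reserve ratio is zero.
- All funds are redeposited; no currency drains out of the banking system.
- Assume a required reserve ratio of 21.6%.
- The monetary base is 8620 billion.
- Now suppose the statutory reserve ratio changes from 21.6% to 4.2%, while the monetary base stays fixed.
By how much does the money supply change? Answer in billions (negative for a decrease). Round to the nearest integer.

Initially m₁ = 1 / (0.216) ≈ 4.62963, so M₁ = 4.62963 × 8620 = 39907.4106 billion.
After the change m₂ = 1 / (0.042) ≈ 23.80952, so M₂ = 23.80952 × 8620 = 205238.0624 billion.
ΔM = M₂ − M₁ = 205238.0624 − 39907.4106 = 165330.6518 billion.

165331 billion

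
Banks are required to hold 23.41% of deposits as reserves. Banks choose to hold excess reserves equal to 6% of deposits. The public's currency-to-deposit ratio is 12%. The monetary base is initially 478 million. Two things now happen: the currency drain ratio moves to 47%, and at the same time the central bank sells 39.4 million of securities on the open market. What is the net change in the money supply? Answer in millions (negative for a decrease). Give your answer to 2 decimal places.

Before: m₁ = (1 + 0.12) / (0.2341 + 0.06 + 0.12) ≈ 2.704661, MB₁ = 478, so M₁ = 2.704661 × 478 ≈ 1292.828 million.
After: m₂ = (1 + 0.47) / (0.2341 + 0.06 + 0.47) ≈ 1.923832, MB₂ = 478 − 39.4 = 438.6, so M₂ = 1.923832 × 438.6 ≈ 843.7927 million.
ΔM = M₂ − M₁ = 843.7927 − 1292.828 = -449.0353 million.

-449.04 million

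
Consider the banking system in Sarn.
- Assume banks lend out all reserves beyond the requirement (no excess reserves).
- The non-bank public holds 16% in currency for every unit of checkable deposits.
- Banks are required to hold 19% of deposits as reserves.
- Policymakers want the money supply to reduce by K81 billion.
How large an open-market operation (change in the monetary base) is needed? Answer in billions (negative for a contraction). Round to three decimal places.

-24.440 billion

The money multiplier is m = (1 + c) / (rr + c) = (1 + 0.16) / (0.19 + 0.16) ≈ 3.314286.
ΔMB = ΔM / m = (−81) / 3.314286 ≈ -24.4397 billion.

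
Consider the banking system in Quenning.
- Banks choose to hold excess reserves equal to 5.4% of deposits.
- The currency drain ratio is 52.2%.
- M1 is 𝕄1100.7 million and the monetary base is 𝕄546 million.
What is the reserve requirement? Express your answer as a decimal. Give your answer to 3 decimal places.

Using m = M/MB = 1100.7/546 ≈ 2.015934. Since m = (1 + c)/(c + rr + e), the denominator satisfies c + rr + e = (1 + c)/m = (1 + 0.522) / 2.015934 ≈ 0.754985.
With c = 0.522 and e = 0.054, the reserve requirement is 0.754985 − 0.522 − 0.054 = 0.178985.

0.179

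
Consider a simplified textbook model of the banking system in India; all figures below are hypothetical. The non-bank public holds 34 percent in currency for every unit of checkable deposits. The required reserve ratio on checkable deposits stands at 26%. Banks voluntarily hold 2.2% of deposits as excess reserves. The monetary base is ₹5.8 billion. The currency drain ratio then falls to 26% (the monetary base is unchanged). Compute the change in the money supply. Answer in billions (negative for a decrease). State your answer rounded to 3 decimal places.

Initially m₁ = (1 + 0.34) / (0.26 + 0.022 + 0.34) ≈ 2.15434, so M₁ = 2.15434 × 5.8 ≈ 12.4952 billion.
After the change m₂ = (1 + 0.26) / (0.26 + 0.022 + 0.26) ≈ 2.32472, so M₂ = 2.32472 × 5.8 ≈ 13.4834 billion.
ΔM = M₂ − M₁ = 13.4834 − 12.4952 = 0.9882 billion.

₹0.988 billion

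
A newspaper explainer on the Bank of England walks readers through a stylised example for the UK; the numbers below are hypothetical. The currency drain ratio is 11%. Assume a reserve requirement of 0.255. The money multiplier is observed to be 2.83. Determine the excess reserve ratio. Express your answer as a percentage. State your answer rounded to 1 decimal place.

2.7%

Using m = 2.83. Since m = (1 + c)/(c + rr + e), the denominator satisfies c + rr + e = (1 + c)/m = (1 + 0.11) / 2.83 ≈ 0.392226.
With c = 0.11 and rr = 0.255, the excess reserve ratio is 0.392226 − 0.11 − 0.255 = 0.027226.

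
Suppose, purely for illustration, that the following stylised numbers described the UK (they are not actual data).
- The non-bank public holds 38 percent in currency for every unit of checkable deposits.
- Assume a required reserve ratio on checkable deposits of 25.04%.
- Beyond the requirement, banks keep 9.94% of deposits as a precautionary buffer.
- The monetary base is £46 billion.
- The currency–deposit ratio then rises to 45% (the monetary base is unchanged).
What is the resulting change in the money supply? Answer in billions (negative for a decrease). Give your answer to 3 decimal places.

-3.587 billion

Initially m₁ = (1 + 0.38) / (0.2504 + 0.0994 + 0.38) ≈ 1.890929, so M₁ = 1.890929 × 46 ≈ 86.9827 billion.
After the change m₂ = (1 + 0.45) / (0.2504 + 0.0994 + 0.45) ≈ 1.812953, so M₂ = 1.812953 × 46 ≈ 83.3958 billion.
ΔM = M₂ − M₁ = 83.3958 − 86.9827 = -3.5869 billion.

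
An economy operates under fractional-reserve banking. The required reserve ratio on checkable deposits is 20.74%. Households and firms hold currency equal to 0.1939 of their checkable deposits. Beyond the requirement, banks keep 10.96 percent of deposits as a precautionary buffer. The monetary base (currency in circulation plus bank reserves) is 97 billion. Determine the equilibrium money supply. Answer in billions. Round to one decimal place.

226.7 billion

The money multiplier is m = (1 + c) / (rr + e + c) = (1 + 0.1939) / (0.2074 + 0.1096 + 0.1939) ≈ 2.3369.
So M = m × MB = 2.3369 × 97 = 226.6793 billion.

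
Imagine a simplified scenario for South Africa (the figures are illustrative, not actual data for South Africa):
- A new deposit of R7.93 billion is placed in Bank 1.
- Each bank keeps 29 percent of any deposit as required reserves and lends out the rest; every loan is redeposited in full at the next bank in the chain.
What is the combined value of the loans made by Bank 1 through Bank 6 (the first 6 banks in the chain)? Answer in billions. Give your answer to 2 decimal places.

Bank i lends (1 − rr)^i of the original deposit: Bank 1 lends 7.93·0.7100 = 5.6303, Bank 2 lends 7.93·0.7100² ≈ 3.9975, and so on.
Summing a geometric series: total = 7.93·[0.7100·(1 − 0.7100^6) / (1 − 0.7100)] ≈ 16.9278 billion.

R16.93 billion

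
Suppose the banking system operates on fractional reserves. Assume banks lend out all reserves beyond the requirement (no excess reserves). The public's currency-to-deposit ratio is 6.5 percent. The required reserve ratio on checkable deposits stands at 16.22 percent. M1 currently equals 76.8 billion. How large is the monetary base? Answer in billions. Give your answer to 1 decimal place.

The money multiplier is m = (1 + c) / (rr + c) = (1 + 0.065) / (0.1622 + 0.065) = 4.6875.
MB = M / m = 76.8 / 4.6875 = 16.384 billion.

16.4 billion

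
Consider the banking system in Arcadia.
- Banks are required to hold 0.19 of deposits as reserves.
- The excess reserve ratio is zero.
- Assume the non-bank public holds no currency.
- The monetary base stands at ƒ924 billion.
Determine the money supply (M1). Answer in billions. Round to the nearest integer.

With no currency drain or excess reserves, the money multiplier is m = 1/rr = 1/0.19 ≈ 5.2632.
Money supply M = m × MB = 5.2632 × 924 = 4863.1968 billion.

ƒ4863 billion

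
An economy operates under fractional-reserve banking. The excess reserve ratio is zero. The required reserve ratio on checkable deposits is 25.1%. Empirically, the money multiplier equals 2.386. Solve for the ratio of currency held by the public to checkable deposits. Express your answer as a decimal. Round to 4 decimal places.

Using m = 2.386. From m = (1 + c)/(c + rr + e), rearranging gives 1 + c = m·(c + rr + e), so c·(1 − m) = m·(rr + e) − 1.
Hence c = [m·(rr + e) − 1]/(1 − m) = [2.386 × (0.251 + 0) − 1] / (1 − 2.386) ≈ 0.289404.

0.2894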